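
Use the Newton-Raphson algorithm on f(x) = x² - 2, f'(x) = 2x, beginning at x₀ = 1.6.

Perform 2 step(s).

f(x) = x² - 2
f'(x) = 2x
x₀ = 1.6

Newton-Raphson formula: x_{n+1} = x_n - f(x_n)/f'(x_n)

Iteration 1:
  f(1.600000) = 0.560000
  f'(1.600000) = 3.200000
  x_1 = 1.600000 - 0.560000/3.200000 = 1.425000
Iteration 2:
  f(1.425000) = 0.030625
  f'(1.425000) = 2.850000
  x_2 = 1.425000 - 0.030625/2.850000 = 1.414254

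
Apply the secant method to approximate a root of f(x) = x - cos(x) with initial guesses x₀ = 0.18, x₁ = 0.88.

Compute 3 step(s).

f(x) = x - cos(x)
x₀ = 0.18, x₁ = 0.88

Secant formula: x_{n+1} = x_n - f(x_n)(x_n - x_{n-1})/(f(x_n) - f(x_{n-1}))

Iteration 1:
  f(0.180000) = -0.803844
  f(0.880000) = 0.242849
  x_2 = 0.880000 - 0.242849×(0.880000 - 0.180000)/(0.242849 - (-0.803844))
       = 0.717589
Iteration 2:
  f(0.880000) = 0.242849
  f(0.717589) = -0.035804
  x_3 = 0.717589 - (-0.035804)×(0.717589 - 0.880000)/(-0.035804 - 0.242849)
       = 0.738457
Iteration 3:
  f(0.717589) = -0.035804
  f(0.738457) = -0.001051
  x_4 = 0.738457 - (-0.001051)×(0.738457 - 0.717589)/(-0.001051 - (-0.035804))
       = 0.739088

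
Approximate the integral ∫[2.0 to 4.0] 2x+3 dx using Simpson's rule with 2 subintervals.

f(x) = 2x+3
a = 2.0, b = 4.0, n = 2
h = (b - a)/n = 1.000000

Simpson's rule: (h/3)[f(x₀) + 4f(x₁) + 2f(x₂) + ... + f(xₙ)]

x_0 = 2.0000, f(x_0) = 7.000000, coefficient = 1
x_1 = 3.0000, f(x_1) = 9.000000, coefficient = 4
x_2 = 4.0000, f(x_2) = 11.000000, coefficient = 1

I ≈ (1.000000/3) × 54.000000 = 18.000000
Exact value: 18.000000
Error: 0.000000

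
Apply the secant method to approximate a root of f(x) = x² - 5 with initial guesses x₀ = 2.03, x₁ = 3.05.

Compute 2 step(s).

f(x) = x² - 5
x₀ = 2.03, x₁ = 3.05

Secant formula: x_{n+1} = x_n - f(x_n)(x_n - x_{n-1})/(f(x_n) - f(x_{n-1}))

Iteration 1:
  f(2.030000) = -0.879100
  f(3.050000) = 4.302500
  x_2 = 3.050000 - 4.302500×(3.050000 - 2.030000)/(4.302500 - (-0.879100))
       = 2.203051
Iteration 2:
  f(3.050000) = 4.302500
  f(2.203051) = -0.146565
  x_3 = 2.203051 - (-0.146565)×(2.203051 - 3.050000)/(-0.146565 - 4.302500)
       = 2.230952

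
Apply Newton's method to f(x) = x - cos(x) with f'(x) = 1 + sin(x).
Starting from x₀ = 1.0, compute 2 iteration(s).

f(x) = x - cos(x)
f'(x) = 1 + sin(x)
x₀ = 1.0

Newton-Raphson formula: x_{n+1} = x_n - f(x_n)/f'(x_n)

Iteration 1:
  f(1.000000) = 0.459698
  f'(1.000000) = 1.841471
  x_1 = 1.000000 - 0.459698/1.841471 = 0.750364
Iteration 2:
  f(0.750364) = 0.018923
  f'(0.750364) = 1.681905
  x_2 = 0.750364 - 0.018923/1.681905 = 0.739113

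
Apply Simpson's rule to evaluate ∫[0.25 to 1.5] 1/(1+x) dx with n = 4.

f(x) = 1/(1+x)
a = 0.25, b = 1.5, n = 4
h = (b - a)/n = 0.312500

Simpson's rule: (h/3)[f(x₀) + 4f(x₁) + 2f(x₂) + ... + f(xₙ)]

x_0 = 0.2500, f(x_0) = 0.800000, coefficient = 1
x_1 = 0.5625, f(x_1) = 0.640000, coefficient = 4
x_2 = 0.8750, f(x_2) = 0.533333, coefficient = 2
x_3 = 1.1875, f(x_3) = 0.457143, coefficient = 4
x_4 = 1.5000, f(x_4) = 0.400000, coefficient = 1

I ≈ (0.312500/3) × 6.655238 = 0.693254
Exact value: 0.693147
Error: 0.000107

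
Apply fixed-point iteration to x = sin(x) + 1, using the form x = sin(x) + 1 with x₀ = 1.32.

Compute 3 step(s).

Equation: x = sin(x) + 1
Fixed-point form: x = sin(x) + 1
x₀ = 1.32

x_1 = g(1.320000) = 1.968715
x_2 = g(1.968715) = 1.921869
x_3 = g(1.921869) = 1.939004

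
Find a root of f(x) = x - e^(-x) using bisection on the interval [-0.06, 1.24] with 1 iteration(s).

f(x) = x - e^(-x)
Initial interval: [-0.06, 1.24]

Iteration 1:
  c_1 = (-0.060000 + 1.240000)/2 = 0.590000
  f(c_1) = f(0.590000) = 0.035673
  f(a) × f(c) < 0, new interval: [-0.060000, 0.590000]

After 1 iteration(s), the approximation is c_1 = 0.590000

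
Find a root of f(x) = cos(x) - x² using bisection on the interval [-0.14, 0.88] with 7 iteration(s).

f(x) = cos(x) - x²
Initial interval: [-0.14, 0.88]

Iteration 1:
  c_1 = (-0.140000 + 0.880000)/2 = 0.370000
  f(c_1) = f(0.370000) = 0.795427
  f(a) × f(c) ≥ 0, new interval: [0.370000, 0.880000]
Iteration 2:
  c_2 = (0.370000 + 0.880000)/2 = 0.625000
  f(c_2) = f(0.625000) = 0.420338
  f(a) × f(c) ≥ 0, new interval: [0.625000, 0.880000]
Iteration 3:
  c_3 = (0.625000 + 0.880000)/2 = 0.752500
  f(c_3) = f(0.752500) = 0.163726
  f(a) × f(c) ≥ 0, new interval: [0.752500, 0.880000]
Iteration 4:
  c_4 = (0.752500 + 0.880000)/2 = 0.816250
  f(c_4) = f(0.816250) = 0.018694
  f(a) × f(c) ≥ 0, new interval: [0.816250, 0.880000]
Iteration 5:
  c_5 = (0.816250 + 0.880000)/2 = 0.848125
  f(c_5) = f(0.848125) = -0.057925
  f(a) × f(c) < 0, new interval: [0.816250, 0.848125]
Iteration 6:
  c_6 = (0.816250 + 0.848125)/2 = 0.832187
  f(c_6) = f(0.832187) = -0.019276
  f(a) × f(c) < 0, new interval: [0.816250, 0.832187]
Iteration 7:
  c_7 = (0.816250 + 0.832187)/2 = 0.824219
  f(c_7) = f(0.824219) = -0.000206
  f(a) × f(c) < 0, new interval: [0.816250, 0.824219]

After 7 iteration(s), the approximation is c_7 = 0.824219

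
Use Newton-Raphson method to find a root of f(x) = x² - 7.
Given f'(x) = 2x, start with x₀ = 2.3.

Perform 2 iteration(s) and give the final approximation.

f(x) = x² - 7
f'(x) = 2x
x₀ = 2.3

Newton-Raphson formula: x_{n+1} = x_n - f(x_n)/f'(x_n)

Iteration 1:
  f(2.300000) = -1.710000
  f'(2.300000) = 4.600000
  x_1 = 2.300000 - (-1.710000)/4.600000 = 2.671739
Iteration 2:
  f(2.671739) = 0.138190
  f'(2.671739) = 5.343478
  x_2 = 2.671739 - 0.138190/5.343478 = 2.645878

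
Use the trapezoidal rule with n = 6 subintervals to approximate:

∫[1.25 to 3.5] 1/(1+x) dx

f(x) = 1/(1+x)
a = 1.25, b = 3.5, n = 6
h = (b - a)/n = 0.375000

Trapezoidal rule: (h/2)[f(x₀) + 2f(x₁) + 2f(x₂) + ... + f(xₙ)]

x_0 = 1.2500, f(x_0) = 0.444444, coefficient = 1
x_1 = 1.6250, f(x_1) = 0.380952, coefficient = 2
x_2 = 2.0000, f(x_2) = 0.333333, coefficient = 2
x_3 = 2.3750, f(x_3) = 0.296296, coefficient = 2
x_4 = 2.7500, f(x_4) = 0.266667, coefficient = 2
x_5 = 3.1250, f(x_5) = 0.242424, coefficient = 2
x_6 = 3.5000, f(x_6) = 0.222222, coefficient = 1

I ≈ (0.375000/2) × 3.706013 = 0.694877
Exact value: 0.693147
Error: 0.001730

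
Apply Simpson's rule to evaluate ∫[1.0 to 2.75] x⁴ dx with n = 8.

f(x) = x⁴
a = 1.0, b = 2.75, n = 8
h = (b - a)/n = 0.218750

Simpson's rule: (h/3)[f(x₀) + 4f(x₁) + 2f(x₂) + ... + f(xₙ)]

x_0 = 1.0000, f(x_0) = 1.000000, coefficient = 1
x_1 = 1.2188, f(x_1) = 2.206269, coefficient = 4
x_2 = 1.4375, f(x_2) = 4.270035, coefficient = 2
x_3 = 1.6562, f(x_3) = 7.524949, coefficient = 4
x_4 = 1.8750, f(x_4) = 12.359619, coefficient = 2
x_5 = 2.0938, f(x_5) = 19.217607, coefficient = 4
x_6 = 2.3125, f(x_6) = 28.597427, coefficient = 2
x_7 = 2.5312, f(x_7) = 41.052552, coefficient = 4
x_8 = 2.7500, f(x_8) = 57.191406, coefficient = 1

I ≈ (0.218750/3) × 428.651077 = 31.255808
Exact value: 31.255273
Error: 0.000534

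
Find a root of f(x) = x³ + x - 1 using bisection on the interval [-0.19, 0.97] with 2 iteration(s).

f(x) = x³ + x - 1
Initial interval: [-0.19, 0.97]

Iteration 1:
  c_1 = (-0.190000 + 0.970000)/2 = 0.390000
  f(c_1) = f(0.390000) = -0.550681
  f(a) × f(c) ≥ 0, new interval: [0.390000, 0.970000]
Iteration 2:
  c_2 = (0.390000 + 0.970000)/2 = 0.680000
  f(c_2) = f(0.680000) = -0.005568
  f(a) × f(c) ≥ 0, new interval: [0.680000, 0.970000]

After 2 iteration(s), the approximation is c_2 = 0.680000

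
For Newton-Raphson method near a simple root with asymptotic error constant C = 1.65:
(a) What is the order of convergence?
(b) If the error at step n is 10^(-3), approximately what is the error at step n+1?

(a) Newton-Raphson has quadratic (order 2) convergence near simple roots.
    This means |e_{n+1}| ≈ C|e_n|².

(b) With |e_n| = 10^(-3) and C = 1.65:
    |e_{n+1}| ≈ 1.65 × (10^(-3))² = 1.65 × 10^(-6)

(a) 2 (quadratic); (b) |e_{n+1}| ≈ 1.650e-06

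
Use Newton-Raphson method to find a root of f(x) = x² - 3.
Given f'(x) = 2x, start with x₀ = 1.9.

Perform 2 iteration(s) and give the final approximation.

f(x) = x² - 3
f'(x) = 2x
x₀ = 1.9

Newton-Raphson formula: x_{n+1} = x_n - f(x_n)/f'(x_n)

Iteration 1:
  f(1.900000) = 0.610000
  f'(1.900000) = 3.800000
  x_1 = 1.900000 - 0.610000/3.800000 = 1.739474
Iteration 2:
  f(1.739474) = 0.025769
  f'(1.739474) = 3.478947
  x_2 = 1.739474 - 0.025769/3.478947 = 1.732067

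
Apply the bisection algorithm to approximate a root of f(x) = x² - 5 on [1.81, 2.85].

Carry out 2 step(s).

f(x) = x² - 5
Initial interval: [1.81, 2.85]

Iteration 1:
  c_1 = (1.810000 + 2.850000)/2 = 2.330000
  f(c_1) = f(2.330000) = 0.428900
  f(a) × f(c) < 0, new interval: [1.810000, 2.330000]
Iteration 2:
  c_2 = (1.810000 + 2.330000)/2 = 2.070000
  f(c_2) = f(2.070000) = -0.715100
  f(a) × f(c) ≥ 0, new interval: [2.070000, 2.330000]

After 2 iteration(s), the approximation is c_2 = 2.070000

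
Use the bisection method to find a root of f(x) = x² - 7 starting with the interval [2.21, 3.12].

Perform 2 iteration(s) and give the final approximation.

f(x) = x² - 7
Initial interval: [2.21, 3.12]

Iteration 1:
  c_1 = (2.210000 + 3.120000)/2 = 2.665000
  f(c_1) = f(2.665000) = 0.102225
  f(a) × f(c) < 0, new interval: [2.210000, 2.665000]
Iteration 2:
  c_2 = (2.210000 + 2.665000)/2 = 2.437500
  f(c_2) = f(2.437500) = -1.058594
  f(a) × f(c) ≥ 0, new interval: [2.437500, 2.665000]

After 2 iteration(s), the approximation is c_2 = 2.437500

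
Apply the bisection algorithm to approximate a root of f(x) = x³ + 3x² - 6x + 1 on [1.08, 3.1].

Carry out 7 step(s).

f(x) = x³ + 3x² - 6x + 1
Initial interval: [1.08, 3.1]

Iteration 1:
  c_1 = (1.080000 + 3.100000)/2 = 2.090000
  f(c_1) = f(2.090000) = 10.693629
  f(a) × f(c) < 0, new interval: [1.080000, 2.090000]
Iteration 2:
  c_2 = (1.080000 + 2.090000)/2 = 1.585000
  f(c_2) = f(1.585000) = 3.008552
  f(a) × f(c) < 0, new interval: [1.080000, 1.585000]
Iteration 3:
  c_3 = (1.080000 + 1.585000)/2 = 1.332500
  f(c_3) = f(1.332500) = 0.697597
  f(a) × f(c) < 0, new interval: [1.080000, 1.332500]
Iteration 4:
  c_4 = (1.080000 + 1.332500)/2 = 1.206250
  f(c_4) = f(1.206250) = -0.117242
  f(a) × f(c) ≥ 0, new interval: [1.206250, 1.332500]
Iteration 5:
  c_5 = (1.206250 + 1.332500)/2 = 1.269375
  f(c_5) = f(1.269375) = 0.263049
  f(a) × f(c) < 0, new interval: [1.206250, 1.269375]
Iteration 6:
  c_6 = (1.206250 + 1.269375)/2 = 1.237812
  f(c_6) = f(1.237812) = 0.066216
  f(a) × f(c) < 0, new interval: [1.206250, 1.237812]
Iteration 7:
  c_7 = (1.206250 + 1.237812)/2 = 1.222031
  f(c_7) = f(1.222031) = -0.027173
  f(a) × f(c) ≥ 0, new interval: [1.222031, 1.237812]

After 7 iteration(s), the approximation is c_7 = 1.222031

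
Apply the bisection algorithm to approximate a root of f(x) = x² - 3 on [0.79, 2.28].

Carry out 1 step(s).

f(x) = x² - 3
Initial interval: [0.79, 2.28]

Iteration 1:
  c_1 = (0.790000 + 2.280000)/2 = 1.535000
  f(c_1) = f(1.535000) = -0.643775
  f(a) × f(c) ≥ 0, new interval: [1.535000, 2.280000]

After 1 iteration(s), the approximation is c_1 = 1.535000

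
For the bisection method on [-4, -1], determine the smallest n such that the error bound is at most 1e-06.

We need (b-a)/2^n ≤ 1e-06
(-1 - (-4))/2^n ≤ 1e-06
3/2^n ≤ 1e-06
2^n ≥ 3000000
n ≥ log₂(3000000) = 21.52
n ≥ 22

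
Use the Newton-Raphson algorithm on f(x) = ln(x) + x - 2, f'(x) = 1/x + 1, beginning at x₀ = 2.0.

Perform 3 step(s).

f(x) = ln(x) + x - 2
f'(x) = 1/x + 1
x₀ = 2.0

Newton-Raphson formula: x_{n+1} = x_n - f(x_n)/f'(x_n)

Iteration 1:
  f(2.000000) = 0.693147
  f'(2.000000) = 1.500000
  x_1 = 2.000000 - 0.693147/1.500000 = 1.537902
Iteration 2:
  f(1.537902) = -0.031679
  f'(1.537902) = 1.650237
  x_2 = 1.537902 - (-0.031679)/1.650237 = 1.557099
Iteration 3:
  f(1.557099) = -0.000077
  f'(1.557099) = 1.642220
  x_3 = 1.557099 - (-0.000077)/1.642220 = 1.557146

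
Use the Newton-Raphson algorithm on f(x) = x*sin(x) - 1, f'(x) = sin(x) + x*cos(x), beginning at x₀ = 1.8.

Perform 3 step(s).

f(x) = x*sin(x) - 1
f'(x) = sin(x) + x*cos(x)
x₀ = 1.8

Newton-Raphson formula: x_{n+1} = x_n - f(x_n)/f'(x_n)

Iteration 1:
  f(1.800000) = 0.752926
  f'(1.800000) = 0.564884
  x_1 = 1.800000 - 0.752926/0.564884 = 0.467114
Iteration 2:
  f(0.467114) = -0.789653
  f'(0.467114) = 0.867384
  x_2 = 0.467114 - (-0.789653)/0.867384 = 1.377499
Iteration 3:
  f(1.377499) = 0.351844
  f'(1.377499) = 1.245988
  x_3 = 1.377499 - 0.351844/1.245988 = 1.095117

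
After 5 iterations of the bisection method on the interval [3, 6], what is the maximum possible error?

Bisection error bound: |error| ≤ (b-a)/2^n
|error| ≤ (6 - 3)/2^5 = 3/2^5
|error| ≤ 0.0937500000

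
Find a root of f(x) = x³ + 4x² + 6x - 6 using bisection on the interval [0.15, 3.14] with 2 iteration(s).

f(x) = x³ + 4x² + 6x - 6
Initial interval: [0.15, 3.14]

Iteration 1:
  c_1 = (0.150000 + 3.140000)/2 = 1.645000
  f(c_1) = f(1.645000) = 19.145511
  f(a) × f(c) < 0, new interval: [0.150000, 1.645000]
Iteration 2:
  c_2 = (0.150000 + 1.645000)/2 = 0.897500
  f(c_2) = f(0.897500) = 3.329967
  f(a) × f(c) < 0, new interval: [0.150000, 0.897500]

After 2 iteration(s), the approximation is c_2 = 0.897500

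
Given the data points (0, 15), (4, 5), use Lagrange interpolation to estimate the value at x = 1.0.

Lagrange interpolation formula:
P(x) = Σ yᵢ × Lᵢ(x)
where Lᵢ(x) = Π_{j≠i} (x - xⱼ)/(xᵢ - xⱼ)

L_0(1.0) = (1.0 - 4)/(0 - 4) = 0.750000
L_1(1.0) = (1.0 - 0)/(4 - 0) = 0.250000

P(1.0) = 15×L_0(1.0) + 5×L_1(1.0)
P(1.0) = 12.500000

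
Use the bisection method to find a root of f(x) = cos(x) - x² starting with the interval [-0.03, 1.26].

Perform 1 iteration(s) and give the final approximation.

f(x) = cos(x) - x²
Initial interval: [-0.03, 1.26]

Iteration 1:
  c_1 = (-0.030000 + 1.260000)/2 = 0.615000
  f(c_1) = f(0.615000) = 0.438548
  f(a) × f(c) ≥ 0, new interval: [0.615000, 1.260000]

After 1 iteration(s), the approximation is c_1 = 0.615000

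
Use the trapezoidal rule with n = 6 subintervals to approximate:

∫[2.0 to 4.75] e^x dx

f(x) = e^x
a = 2.0, b = 4.75, n = 6
h = (b - a)/n = 0.458333

Trapezoidal rule: (h/2)[f(x₀) + 2f(x₁) + 2f(x₂) + ... + f(xₙ)]

x_0 = 2.0000, f(x_0) = 7.389056, coefficient = 1
x_1 = 2.4583, f(x_1) = 11.685320, coefficient = 2
x_2 = 2.9167, f(x_2) = 18.479586, coefficient = 2
x_3 = 3.3750, f(x_3) = 29.224284, coefficient = 2
x_4 = 3.8333, f(x_4) = 46.216336, coefficient = 2
x_5 = 4.2917, f(x_5) = 73.088181, coefficient = 2
x_6 = 4.7500, f(x_6) = 115.584285, coefficient = 1

I ≈ (0.458333/2) × 480.360754 = 110.082673
Exact value: 108.195228
Error: 1.887444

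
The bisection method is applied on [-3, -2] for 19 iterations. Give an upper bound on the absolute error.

Bisection error bound: |error| ≤ (b-a)/2^n
|error| ≤ (-2 - (-3))/2^19 = 1/2^19
|error| ≤ 0.0000019073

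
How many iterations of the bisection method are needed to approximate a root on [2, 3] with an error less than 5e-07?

We need (b-a)/2^n ≤ 5e-07
(3 - 2)/2^n ≤ 5e-07
1/2^n ≤ 5e-07
2^n ≥ 2000000
n ≥ log₂(2000000) = 20.93
n ≥ 21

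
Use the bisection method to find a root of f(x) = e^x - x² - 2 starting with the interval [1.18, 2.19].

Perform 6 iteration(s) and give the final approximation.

f(x) = e^x - x² - 2
Initial interval: [1.18, 2.19]

Iteration 1:
  c_1 = (1.180000 + 2.190000)/2 = 1.685000
  f(c_1) = f(1.685000) = 0.553226
  f(a) × f(c) < 0, new interval: [1.180000, 1.685000]
Iteration 2:
  c_2 = (1.180000 + 1.685000)/2 = 1.432500
  f(c_2) = f(1.432500) = 0.137103
  f(a) × f(c) < 0, new interval: [1.180000, 1.432500]
Iteration 3:
  c_3 = (1.180000 + 1.432500)/2 = 1.306250
  f(c_3) = f(1.306250) = -0.013987
  f(a) × f(c) ≥ 0, new interval: [1.306250, 1.432500]
Iteration 4:
  c_4 = (1.306250 + 1.432500)/2 = 1.369375
  f(c_4) = f(1.369375) = 0.057704
  f(a) × f(c) < 0, new interval: [1.306250, 1.369375]
Iteration 5:
  c_5 = (1.306250 + 1.369375)/2 = 1.337813
  f(c_5) = f(1.337813) = 0.020956
  f(a) × f(c) < 0, new interval: [1.306250, 1.337813]
Iteration 6:
  c_6 = (1.306250 + 1.337813)/2 = 1.322031
  f(c_6) = f(1.322031) = 0.003266
  f(a) × f(c) < 0, new interval: [1.306250, 1.322031]

After 6 iteration(s), the approximation is c_6 = 1.322031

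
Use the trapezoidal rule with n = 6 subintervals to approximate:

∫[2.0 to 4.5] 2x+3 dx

f(x) = 2x+3
a = 2.0, b = 4.5, n = 6
h = (b - a)/n = 0.416667

Trapezoidal rule: (h/2)[f(x₀) + 2f(x₁) + 2f(x₂) + ... + f(xₙ)]

x_0 = 2.0000, f(x_0) = 7.000000, coefficient = 1
x_1 = 2.4167, f(x_1) = 7.833333, coefficient = 2
x_2 = 2.8333, f(x_2) = 8.666667, coefficient = 2
x_3 = 3.2500, f(x_3) = 9.500000, coefficient = 2
x_4 = 3.6667, f(x_4) = 10.333333, coefficient = 2
x_5 = 4.0833, f(x_5) = 11.166667, coefficient = 2
x_6 = 4.5000, f(x_6) = 12.000000, coefficient = 1

I ≈ (0.416667/2) × 114.000000 = 23.750000
Exact value: 23.750000
Error: 0.000000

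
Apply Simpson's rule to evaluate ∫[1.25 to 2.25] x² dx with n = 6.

f(x) = x²
a = 1.25, b = 2.25, n = 6
h = (b - a)/n = 0.166667

Simpson's rule: (h/3)[f(x₀) + 4f(x₁) + 2f(x₂) + ... + f(xₙ)]

x_0 = 1.2500, f(x_0) = 1.562500, coefficient = 1
x_1 = 1.4167, f(x_1) = 2.006944, coefficient = 4
x_2 = 1.5833, f(x_2) = 2.506944, coefficient = 2
x_3 = 1.7500, f(x_3) = 3.062500, coefficient = 4
x_4 = 1.9167, f(x_4) = 3.673611, coefficient = 2
x_5 = 2.0833, f(x_5) = 4.340278, coefficient = 4
x_6 = 2.2500, f(x_6) = 5.062500, coefficient = 1

I ≈ (0.166667/3) × 56.625000 = 3.145833
Exact value: 3.145833
Error: 0.000000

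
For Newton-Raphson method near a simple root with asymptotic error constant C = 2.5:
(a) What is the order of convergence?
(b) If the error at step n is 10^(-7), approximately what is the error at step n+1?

(a) Newton-Raphson has quadratic (order 2) convergence near simple roots.
    This means |e_{n+1}| ≈ C|e_n|².

(b) With |e_n| = 10^(-7) and C = 2.5:
    |e_{n+1}| ≈ 2.5 × (10^(-7))² = 2.5 × 10^(-14)

(a) 2 (quadratic); (b) |e_{n+1}| ≈ 2.500e-14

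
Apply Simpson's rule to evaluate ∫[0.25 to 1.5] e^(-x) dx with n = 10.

f(x) = e^(-x)
a = 0.25, b = 1.5, n = 10
h = (b - a)/n = 0.125000

Simpson's rule: (h/3)[f(x₀) + 4f(x₁) + 2f(x₂) + ... + f(xₙ)]

x_0 = 0.2500, f(x_0) = 0.778801, coefficient = 1
x_1 = 0.3750, f(x_1) = 0.687289, coefficient = 4
x_2 = 0.5000, f(x_2) = 0.606531, coefficient = 2
x_3 = 0.6250, f(x_3) = 0.535261, coefficient = 4
x_4 = 0.7500, f(x_4) = 0.472367, coefficient = 2
x_5 = 0.8750, f(x_5) = 0.416862, coefficient = 4
x_6 = 1.0000, f(x_6) = 0.367879, coefficient = 2
x_7 = 1.1250, f(x_7) = 0.324652, coefficient = 4
x_8 = 1.2500, f(x_8) = 0.286505, coefficient = 2
x_9 = 1.3750, f(x_9) = 0.252840, coefficient = 4
x_10 = 1.5000, f(x_10) = 0.223130, coefficient = 1

I ≈ (0.125000/3) × 13.336113 = 0.555671
Exact value: 0.555671
Error: 0.000001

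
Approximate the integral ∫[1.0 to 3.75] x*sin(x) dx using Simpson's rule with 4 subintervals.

f(x) = x*sin(x)
a = 1.0, b = 3.75, n = 4
h = (b - a)/n = 0.687500

Simpson's rule: (h/3)[f(x₀) + 4f(x₁) + 2f(x₂) + ... + f(xₙ)]

x_0 = 1.0000, f(x_0) = 0.841471, coefficient = 1
x_1 = 1.6875, f(x_1) = 1.676021, coefficient = 4
x_2 = 2.3750, f(x_2) = 1.647502, coefficient = 2
x_3 = 3.0625, f(x_3) = 0.241969, coefficient = 4
x_4 = 3.7500, f(x_4) = -2.143355, coefficient = 1

I ≈ (0.687500/3) × 9.665081 = 2.214914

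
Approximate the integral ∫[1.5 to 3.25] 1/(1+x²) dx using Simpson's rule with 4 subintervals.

f(x) = 1/(1+x²)
a = 1.5, b = 3.25, n = 4
h = (b - a)/n = 0.437500

Simpson's rule: (h/3)[f(x₀) + 4f(x₁) + 2f(x₂) + ... + f(xₙ)]

x_0 = 1.5000, f(x_0) = 0.307692, coefficient = 1
x_1 = 1.9375, f(x_1) = 0.210353, coefficient = 4
x_2 = 2.3750, f(x_2) = 0.150588, coefficient = 2
x_3 = 2.8125, f(x_3) = 0.112231, coefficient = 4
x_4 = 3.2500, f(x_4) = 0.086486, coefficient = 1

I ≈ (0.437500/3) × 1.985694 = 0.289580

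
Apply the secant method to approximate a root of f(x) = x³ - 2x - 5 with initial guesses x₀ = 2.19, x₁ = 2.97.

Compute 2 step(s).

f(x) = x³ - 2x - 5
x₀ = 2.19, x₁ = 2.97

Secant formula: x_{n+1} = x_n - f(x_n)(x_n - x_{n-1})/(f(x_n) - f(x_{n-1}))

Iteration 1:
  f(2.190000) = 1.123459
  f(2.970000) = 15.258073
  x_2 = 2.970000 - 15.258073×(2.970000 - 2.190000)/(15.258073 - 1.123459)
       = 2.128003
Iteration 2:
  f(2.970000) = 15.258073
  f(2.128003) = 0.380441
  x_3 = 2.128003 - 0.380441×(2.128003 - 2.970000)/(0.380441 - 15.258073)
       = 2.106472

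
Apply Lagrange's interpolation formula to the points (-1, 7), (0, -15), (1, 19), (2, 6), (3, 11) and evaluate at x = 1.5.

Lagrange interpolation formula:
P(x) = Σ yᵢ × Lᵢ(x)
where Lᵢ(x) = Π_{j≠i} (x - xⱼ)/(xᵢ - xⱼ)

L_0(1.5) = (1.5 - 0)/(-1 - 0) × (1.5 - 1)/(-1 - 1) × (1.5 - 2)/(-1 - 2) × (1.5 - 3)/(-1 - 3) = 0.023438
L_1(1.5) = (1.5 - (-1))/(0 - (-1)) × (1.5 - 1)/(0 - 1) × (1.5 - 2)/(0 - 2) × (1.5 - 3)/(0 - 3) = -0.156250
L_2(1.5) = (1.5 - (-1))/(1 - (-1)) × (1.5 - 0)/(1 - 0) × (1.5 - 2)/(1 - 2) × (1.5 - 3)/(1 - 3) = 0.703125
L_3(1.5) = (1.5 - (-1))/(2 - (-1)) × (1.5 - 0)/(2 - 0) × (1.5 - 1)/(2 - 1) × (1.5 - 3)/(2 - 3) = 0.468750
L_4(1.5) = (1.5 - (-1))/(3 - (-1)) × (1.5 - 0)/(3 - 0) × (1.5 - 1)/(3 - 1) × (1.5 - 2)/(3 - 2) = -0.039062

P(1.5) = 7×L_0(1.5) + (-15)×L_1(1.5) + 19×L_2(1.5) + 6×L_3(1.5) + 11×L_4(1.5)
P(1.5) = 18.250000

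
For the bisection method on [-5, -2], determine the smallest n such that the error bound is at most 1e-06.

We need (b-a)/2^n ≤ 1e-06
(-2 - (-5))/2^n ≤ 1e-06
3/2^n ≤ 1e-06
2^n ≥ 3000000
n ≥ log₂(3000000) = 21.52
n ≥ 22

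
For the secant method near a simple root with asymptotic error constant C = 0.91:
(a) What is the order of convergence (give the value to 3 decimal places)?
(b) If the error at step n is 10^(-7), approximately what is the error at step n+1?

(a) Secant method has superlinear convergence with order φ = (1+√5)/2 ≈ 1.618.
    This means |e_{n+1}| ≈ C|e_n|^1.618.

(b) With |e_n| = 10^(-7) and C = 0.91:
    |e_{n+1}| ≈ 0.91 × (10^(-7))^1.618 = 0.91 × 10^(-11.33)

(a) ≈ 1.618 (golden ratio); (b) |e_{n+1}| ≈ 4.293e-12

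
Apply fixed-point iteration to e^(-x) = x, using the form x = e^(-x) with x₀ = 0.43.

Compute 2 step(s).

Equation: e^(-x) = x
Fixed-point form: x = e^(-x)
x₀ = 0.43

x_1 = g(0.430000) = 0.650509
x_2 = g(0.650509) = 0.521780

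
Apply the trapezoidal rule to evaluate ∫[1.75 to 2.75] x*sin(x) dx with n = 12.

f(x) = x*sin(x)
a = 1.75, b = 2.75, n = 12
h = (b - a)/n = 0.083333

Trapezoidal rule: (h/2)[f(x₀) + 2f(x₁) + 2f(x₂) + ... + f(xₙ)]

x_0 = 1.7500, f(x_0) = 1.721975, coefficient = 1
x_1 = 1.8333, f(x_1) = 1.770514, coefficient = 2
x_2 = 1.9167, f(x_2) = 1.803163, coefficient = 2
x_3 = 2.0000, f(x_3) = 1.818595, coefficient = 2
x_4 = 2.0833, f(x_4) = 1.815632, coefficient = 2
x_5 = 2.1667, f(x_5) = 1.793264, coefficient = 2
x_6 = 2.2500, f(x_6) = 1.750665, coefficient = 2
x_7 = 2.3333, f(x_7) = 1.687200, coefficient = 2
x_8 = 2.4167, f(x_8) = 1.602443, coefficient = 2
x_9 = 2.5000, f(x_9) = 1.496180, coefficient = 2
x_10 = 2.5833, f(x_10) = 1.368419, coefficient = 2
x_11 = 2.6667, f(x_11) = 1.219394, coefficient = 2
x_12 = 2.7500, f(x_12) = 1.049568, coefficient = 1

I ≈ (0.083333/2) × 39.022481 = 1.625937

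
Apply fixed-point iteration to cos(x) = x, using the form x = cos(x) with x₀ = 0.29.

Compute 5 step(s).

Equation: cos(x) = x
Fixed-point form: x = cos(x)
x₀ = 0.29

x_1 = g(0.290000) = 0.958244
x_2 = g(0.958244) = 0.574958
x_3 = g(0.574958) = 0.839215
x_4 = g(0.839215) = 0.668047
x_5 = g(0.668047) = 0.785033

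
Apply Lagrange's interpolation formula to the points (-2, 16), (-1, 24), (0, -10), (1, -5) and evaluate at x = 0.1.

Lagrange interpolation formula:
P(x) = Σ yᵢ × Lᵢ(x)
where Lᵢ(x) = Π_{j≠i} (x - xⱼ)/(xᵢ - xⱼ)

L_0(0.1) = (0.1 - (-1))/(-2 - (-1)) × (0.1 - 0)/(-2 - 0) × (0.1 - 1)/(-2 - 1) = 0.016500
L_1(0.1) = (0.1 - (-2))/(-1 - (-2)) × (0.1 - 0)/(-1 - 0) × (0.1 - 1)/(-1 - 1) = -0.094500
L_2(0.1) = (0.1 - (-2))/(0 - (-2)) × (0.1 - (-1))/(0 - (-1)) × (0.1 - 1)/(0 - 1) = 1.039500
L_3(0.1) = (0.1 - (-2))/(1 - (-2)) × (0.1 - (-1))/(1 - (-1)) × (0.1 - 0)/(1 - 0) = 0.038500

P(0.1) = 16×L_0(0.1) + 24×L_1(0.1) + (-10)×L_2(0.1) + (-5)×L_3(0.1)
P(0.1) = -12.591500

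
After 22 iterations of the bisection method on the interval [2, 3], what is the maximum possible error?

Bisection error bound: |error| ≤ (b-a)/2^n
|error| ≤ (3 - 2)/2^22 = 1/2^22
|error| ≤ 0.0000002384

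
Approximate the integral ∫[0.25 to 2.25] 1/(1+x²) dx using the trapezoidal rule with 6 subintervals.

f(x) = 1/(1+x²)
a = 0.25, b = 2.25, n = 6
h = (b - a)/n = 0.333333

Trapezoidal rule: (h/2)[f(x₀) + 2f(x₁) + 2f(x₂) + ... + f(xₙ)]

x_0 = 0.2500, f(x_0) = 0.941176, coefficient = 1
x_1 = 0.5833, f(x_1) = 0.746114, coefficient = 2
x_2 = 0.9167, f(x_2) = 0.543396, coefficient = 2
x_3 = 1.2500, f(x_3) = 0.390244, coefficient = 2
x_4 = 1.5833, f(x_4) = 0.285149, coefficient = 2
x_5 = 1.9167, f(x_5) = 0.213967, coefficient = 2
x_6 = 2.2500, f(x_6) = 0.164948, coefficient = 1

I ≈ (0.333333/2) × 5.463865 = 0.910644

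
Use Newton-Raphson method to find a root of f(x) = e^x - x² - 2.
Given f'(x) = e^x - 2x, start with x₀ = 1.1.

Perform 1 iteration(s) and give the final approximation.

f(x) = e^x - x² - 2
f'(x) = e^x - 2x
x₀ = 1.1

Newton-Raphson formula: x_{n+1} = x_n - f(x_n)/f'(x_n)

Iteration 1:
  f(1.100000) = -0.205834
  f'(1.100000) = 0.804166
  x_1 = 1.100000 - (-0.205834)/0.804166 = 1.355960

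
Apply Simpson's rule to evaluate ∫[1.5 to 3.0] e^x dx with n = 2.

f(x) = e^x
a = 1.5, b = 3.0, n = 2
h = (b - a)/n = 0.750000

Simpson's rule: (h/3)[f(x₀) + 4f(x₁) + 2f(x₂) + ... + f(xₙ)]

x_0 = 1.5000, f(x_0) = 4.481689, coefficient = 1
x_1 = 2.2500, f(x_1) = 9.487736, coefficient = 4
x_2 = 3.0000, f(x_2) = 20.085537, coefficient = 1

I ≈ (0.750000/3) × 62.518169 = 15.629542
Exact value: 15.603848
Error: 0.025694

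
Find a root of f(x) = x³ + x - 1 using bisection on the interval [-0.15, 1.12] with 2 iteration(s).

f(x) = x³ + x - 1
Initial interval: [-0.15, 1.12]

Iteration 1:
  c_1 = (-0.150000 + 1.120000)/2 = 0.485000
  f(c_1) = f(0.485000) = -0.400916
  f(a) × f(c) ≥ 0, new interval: [0.485000, 1.120000]
Iteration 2:
  c_2 = (0.485000 + 1.120000)/2 = 0.802500
  f(c_2) = f(0.802500) = 0.319315
  f(a) × f(c) < 0, new interval: [0.485000, 0.802500]

After 2 iteration(s), the approximation is c_2 = 0.802500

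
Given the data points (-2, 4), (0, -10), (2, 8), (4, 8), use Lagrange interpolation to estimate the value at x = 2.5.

Lagrange interpolation formula:
P(x) = Σ yᵢ × Lᵢ(x)
where Lᵢ(x) = Π_{j≠i} (x - xⱼ)/(xᵢ - xⱼ)

L_0(2.5) = (2.5 - 0)/(-2 - 0) × (2.5 - 2)/(-2 - 2) × (2.5 - 4)/(-2 - 4) = 0.039062
L_1(2.5) = (2.5 - (-2))/(0 - (-2)) × (2.5 - 2)/(0 - 2) × (2.5 - 4)/(0 - 4) = -0.210938
L_2(2.5) = (2.5 - (-2))/(2 - (-2)) × (2.5 - 0)/(2 - 0) × (2.5 - 4)/(2 - 4) = 1.054688
L_3(2.5) = (2.5 - (-2))/(4 - (-2)) × (2.5 - 0)/(4 - 0) × (2.5 - 2)/(4 - 2) = 0.117188

P(2.5) = 4×L_0(2.5) + (-10)×L_1(2.5) + 8×L_2(2.5) + 8×L_3(2.5)
P(2.5) = 11.640625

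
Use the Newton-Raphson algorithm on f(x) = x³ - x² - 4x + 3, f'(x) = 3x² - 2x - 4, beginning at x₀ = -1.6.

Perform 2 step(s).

f(x) = x³ - x² - 4x + 3
f'(x) = 3x² - 2x - 4
x₀ = -1.6

Newton-Raphson formula: x_{n+1} = x_n - f(x_n)/f'(x_n)

Iteration 1:
  f(-1.600000) = 2.744000
  f'(-1.600000) = 6.880000
  x_1 = -1.600000 - 2.744000/6.880000 = -1.998837
Iteration 2:
  f(-1.998837) = -0.986056
  f'(-1.998837) = 11.983725
  x_2 = -1.998837 - (-0.986056)/11.983725 = -1.916554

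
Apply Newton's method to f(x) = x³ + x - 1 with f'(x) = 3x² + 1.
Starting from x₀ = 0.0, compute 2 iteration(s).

f(x) = x³ + x - 1
f'(x) = 3x² + 1
x₀ = 0.0

Newton-Raphson formula: x_{n+1} = x_n - f(x_n)/f'(x_n)

Iteration 1:
  f(0.000000) = -1.000000
  f'(0.000000) = 1.000000
  x_1 = 0.000000 - (-1.000000)/1.000000 = 1.000000
Iteration 2:
  f(1.000000) = 1.000000
  f'(1.000000) = 4.000000
  x_2 = 1.000000 - 1.000000/4.000000 = 0.750000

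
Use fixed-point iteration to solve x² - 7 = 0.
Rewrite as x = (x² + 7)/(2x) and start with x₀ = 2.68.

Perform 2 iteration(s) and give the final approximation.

Equation: x² - 7 = 0
Fixed-point form: x = (x² + 7)/(2x)
x₀ = 2.68

x_1 = g(2.680000) = 2.645970
x_2 = g(2.645970) = 2.645751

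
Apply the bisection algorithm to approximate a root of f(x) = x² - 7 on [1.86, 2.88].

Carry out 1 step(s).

f(x) = x² - 7
Initial interval: [1.86, 2.88]

Iteration 1:
  c_1 = (1.860000 + 2.880000)/2 = 2.370000
  f(c_1) = f(2.370000) = -1.383100
  f(a) × f(c) ≥ 0, new interval: [2.370000, 2.880000]

After 1 iteration(s), the approximation is c_1 = 2.370000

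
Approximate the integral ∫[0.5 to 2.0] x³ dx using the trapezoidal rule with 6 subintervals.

f(x) = x³
a = 0.5, b = 2.0, n = 6
h = (b - a)/n = 0.250000

Trapezoidal rule: (h/2)[f(x₀) + 2f(x₁) + 2f(x₂) + ... + f(xₙ)]

x_0 = 0.5000, f(x_0) = 0.125000, coefficient = 1
x_1 = 0.7500, f(x_1) = 0.421875, coefficient = 2
x_2 = 1.0000, f(x_2) = 1.000000, coefficient = 2
x_3 = 1.2500, f(x_3) = 1.953125, coefficient = 2
x_4 = 1.5000, f(x_4) = 3.375000, coefficient = 2
x_5 = 1.7500, f(x_5) = 5.359375, coefficient = 2
x_6 = 2.0000, f(x_6) = 8.000000, coefficient = 1

I ≈ (0.250000/2) × 32.343750 = 4.042969
Exact value: 3.984375
Error: 0.058594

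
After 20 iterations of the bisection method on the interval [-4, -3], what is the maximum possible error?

Bisection error bound: |error| ≤ (b-a)/2^n
|error| ≤ (-3 - (-4))/2^20 = 1/2^20
|error| ≤ 0.0000009537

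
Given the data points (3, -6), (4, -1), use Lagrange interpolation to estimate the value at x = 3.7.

Lagrange interpolation formula:
P(x) = Σ yᵢ × Lᵢ(x)
where Lᵢ(x) = Π_{j≠i} (x - xⱼ)/(xᵢ - xⱼ)

L_0(3.7) = (3.7 - 4)/(3 - 4) = 0.300000
L_1(3.7) = (3.7 - 3)/(4 - 3) = 0.700000

P(3.7) = (-6)×L_0(3.7) + (-1)×L_1(3.7)
P(3.7) = -2.500000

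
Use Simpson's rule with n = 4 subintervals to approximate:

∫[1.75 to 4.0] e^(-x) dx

f(x) = e^(-x)
a = 1.75, b = 4.0, n = 4
h = (b - a)/n = 0.562500

Simpson's rule: (h/3)[f(x₀) + 4f(x₁) + 2f(x₂) + ... + f(xₙ)]

x_0 = 1.7500, f(x_0) = 0.173774, coefficient = 1
x_1 = 2.3125, f(x_1) = 0.099013, coefficient = 4
x_2 = 2.8750, f(x_2) = 0.056416, coefficient = 2
x_3 = 3.4375, f(x_3) = 0.032145, coefficient = 4
x_4 = 4.0000, f(x_4) = 0.018316, coefficient = 1

I ≈ (0.562500/3) × 0.829555 = 0.155542
Exact value: 0.155458
Error: 0.000083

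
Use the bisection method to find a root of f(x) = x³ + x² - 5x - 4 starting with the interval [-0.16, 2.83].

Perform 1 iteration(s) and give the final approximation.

f(x) = x³ + x² - 5x - 4
Initial interval: [-0.16, 2.83]

Iteration 1:
  c_1 = (-0.160000 + 2.830000)/2 = 1.335000
  f(c_1) = f(1.335000) = -6.513505
  f(a) × f(c) ≥ 0, new interval: [1.335000, 2.830000]

After 1 iteration(s), the approximation is c_1 = 1.335000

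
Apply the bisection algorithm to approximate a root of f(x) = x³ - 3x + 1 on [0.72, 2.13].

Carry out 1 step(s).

f(x) = x³ - 3x + 1
Initial interval: [0.72, 2.13]

Iteration 1:
  c_1 = (0.720000 + 2.130000)/2 = 1.425000
  f(c_1) = f(1.425000) = -0.381359
  f(a) × f(c) ≥ 0, new interval: [1.425000, 2.130000]

After 1 iteration(s), the approximation is c_1 = 1.425000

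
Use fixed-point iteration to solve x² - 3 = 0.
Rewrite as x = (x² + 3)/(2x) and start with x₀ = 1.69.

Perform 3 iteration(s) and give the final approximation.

Equation: x² - 3 = 0
Fixed-point form: x = (x² + 3)/(2x)
x₀ = 1.69

x_1 = g(1.690000) = 1.732574
x_2 = g(1.732574) = 1.732051
x_3 = g(1.732051) = 1.732051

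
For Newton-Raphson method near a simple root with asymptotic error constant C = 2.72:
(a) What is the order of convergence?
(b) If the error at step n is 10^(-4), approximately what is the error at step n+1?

(a) Newton-Raphson has quadratic (order 2) convergence near simple roots.
    This means |e_{n+1}| ≈ C|e_n|².

(b) With |e_n| = 10^(-4) and C = 2.72:
    |e_{n+1}| ≈ 2.72 × (10^(-4))² = 2.72 × 10^(-8)

(a) 2 (quadratic); (b) |e_{n+1}| ≈ 2.720e-08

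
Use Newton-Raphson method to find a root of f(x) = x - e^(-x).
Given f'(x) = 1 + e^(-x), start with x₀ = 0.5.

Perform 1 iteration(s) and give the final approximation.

f(x) = x - e^(-x)
f'(x) = 1 + e^(-x)
x₀ = 0.5

Newton-Raphson formula: x_{n+1} = x_n - f(x_n)/f'(x_n)

Iteration 1:
  f(0.500000) = -0.106531
  f'(0.500000) = 1.606531
  x_1 = 0.500000 - (-0.106531)/1.606531 = 0.566311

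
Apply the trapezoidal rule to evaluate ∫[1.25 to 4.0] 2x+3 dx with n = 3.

f(x) = 2x+3
a = 1.25, b = 4.0, n = 3
h = (b - a)/n = 0.916667

Trapezoidal rule: (h/2)[f(x₀) + 2f(x₁) + 2f(x₂) + ... + f(xₙ)]

x_0 = 1.2500, f(x_0) = 5.500000, coefficient = 1
x_1 = 2.1667, f(x_1) = 7.333333, coefficient = 2
x_2 = 3.0833, f(x_2) = 9.166667, coefficient = 2
x_3 = 4.0000, f(x_3) = 11.000000, coefficient = 1

I ≈ (0.916667/2) × 49.500000 = 22.687500
Exact value: 22.687500
Error: 0.000000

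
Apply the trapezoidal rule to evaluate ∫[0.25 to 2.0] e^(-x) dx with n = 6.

f(x) = e^(-x)
a = 0.25, b = 2.0, n = 6
h = (b - a)/n = 0.291667

Trapezoidal rule: (h/2)[f(x₀) + 2f(x₁) + 2f(x₂) + ... + f(xₙ)]

x_0 = 0.2500, f(x_0) = 0.778801, coefficient = 1
x_1 = 0.5417, f(x_1) = 0.581778, coefficient = 2
x_2 = 0.8333, f(x_2) = 0.434598, coefficient = 2
x_3 = 1.1250, f(x_3) = 0.324652, coefficient = 2
x_4 = 1.4167, f(x_4) = 0.242521, coefficient = 2
x_5 = 1.7083, f(x_5) = 0.181167, coefficient = 2
x_6 = 2.0000, f(x_6) = 0.135335, coefficient = 1

I ≈ (0.291667/2) × 4.443570 = 0.648021
Exact value: 0.643465
Error: 0.004555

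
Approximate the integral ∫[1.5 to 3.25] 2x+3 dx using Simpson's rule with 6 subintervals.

f(x) = 2x+3
a = 1.5, b = 3.25, n = 6
h = (b - a)/n = 0.291667

Simpson's rule: (h/3)[f(x₀) + 4f(x₁) + 2f(x₂) + ... + f(xₙ)]

x_0 = 1.5000, f(x_0) = 6.000000, coefficient = 1
x_1 = 1.7917, f(x_1) = 6.583333, coefficient = 4
x_2 = 2.0833, f(x_2) = 7.166667, coefficient = 2
x_3 = 2.3750, f(x_3) = 7.750000, coefficient = 4
x_4 = 2.6667, f(x_4) = 8.333333, coefficient = 2
x_5 = 2.9583, f(x_5) = 8.916667, coefficient = 4
x_6 = 3.2500, f(x_6) = 9.500000, coefficient = 1

I ≈ (0.291667/3) × 139.500000 = 13.562500
Exact value: 13.562500
Error: 0.000000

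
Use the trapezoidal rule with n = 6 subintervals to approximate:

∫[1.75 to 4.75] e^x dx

f(x) = e^x
a = 1.75, b = 4.75, n = 6
h = (b - a)/n = 0.500000

Trapezoidal rule: (h/2)[f(x₀) + 2f(x₁) + 2f(x₂) + ... + f(xₙ)]

x_0 = 1.7500, f(x_0) = 5.754603, coefficient = 1
x_1 = 2.2500, f(x_1) = 9.487736, coefficient = 2
x_2 = 2.7500, f(x_2) = 15.642632, coefficient = 2
x_3 = 3.2500, f(x_3) = 25.790340, coefficient = 2
x_4 = 3.7500, f(x_4) = 42.521082, coefficient = 2
x_5 = 4.2500, f(x_5) = 70.105412, coefficient = 2
x_6 = 4.7500, f(x_6) = 115.584285, coefficient = 1

I ≈ (0.500000/2) × 448.433291 = 112.108323
Exact value: 109.829682
Error: 2.278641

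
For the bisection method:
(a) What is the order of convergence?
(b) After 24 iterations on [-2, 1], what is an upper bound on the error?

(a) Bisection has linear (order 1) convergence; the error is halved each step.

(b) Error bound = (b-a)/2^n = (1 - (-2))/2^{24}
    = 3/2^{24}

(a) 1 (linear); (b) error ≤ 1.79e-07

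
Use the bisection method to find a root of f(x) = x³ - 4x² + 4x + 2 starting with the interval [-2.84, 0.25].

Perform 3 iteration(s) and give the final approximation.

f(x) = x³ - 4x² + 4x + 2
Initial interval: [-2.84, 0.25]

Iteration 1:
  c_1 = (-2.840000 + 0.250000)/2 = -1.295000
  f(c_1) = f(-1.295000) = -12.059847
  f(a) × f(c) ≥ 0, new interval: [-1.295000, 0.250000]
Iteration 2:
  c_2 = (-1.295000 + 0.250000)/2 = -0.522500
  f(c_2) = f(-0.522500) = -1.324671
  f(a) × f(c) ≥ 0, new interval: [-0.522500, 0.250000]
Iteration 3:
  c_3 = (-0.522500 + 0.250000)/2 = -0.136250
  f(c_3) = f(-0.136250) = 1.378214
  f(a) × f(c) < 0, new interval: [-0.522500, -0.136250]

After 3 iteration(s), the approximation is c_3 = -0.136250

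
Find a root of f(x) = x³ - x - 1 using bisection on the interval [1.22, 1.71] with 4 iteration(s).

f(x) = x³ - x - 1
Initial interval: [1.22, 1.71]

Iteration 1:
  c_1 = (1.220000 + 1.710000)/2 = 1.465000
  f(c_1) = f(1.465000) = 0.679220
  f(a) × f(c) < 0, new interval: [1.220000, 1.465000]
Iteration 2:
  c_2 = (1.220000 + 1.465000)/2 = 1.342500
  f(c_2) = f(1.342500) = 0.077096
  f(a) × f(c) < 0, new interval: [1.220000, 1.342500]
Iteration 3:
  c_3 = (1.220000 + 1.342500)/2 = 1.281250
  f(c_3) = f(1.281250) = -0.177948
  f(a) × f(c) ≥ 0, new interval: [1.281250, 1.342500]
Iteration 4:
  c_4 = (1.281250 + 1.342500)/2 = 1.311875
  f(c_4) = f(1.311875) = -0.054117
  f(a) × f(c) ≥ 0, new interval: [1.311875, 1.342500]

After 4 iteration(s), the approximation is c_4 = 1.311875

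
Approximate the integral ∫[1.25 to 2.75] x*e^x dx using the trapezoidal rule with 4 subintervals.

f(x) = x*e^x
a = 1.25, b = 2.75, n = 4
h = (b - a)/n = 0.375000

Trapezoidal rule: (h/2)[f(x₀) + 2f(x₁) + 2f(x₂) + ... + f(xₙ)]

x_0 = 1.2500, f(x_0) = 4.362929, coefficient = 1
x_1 = 1.6250, f(x_1) = 8.252431, coefficient = 2
x_2 = 2.0000, f(x_2) = 14.778112, coefficient = 2
x_3 = 2.3750, f(x_3) = 25.533656, coefficient = 2
x_4 = 2.7500, f(x_4) = 43.017238, coefficient = 1

I ≈ (0.375000/2) × 144.508565 = 27.095356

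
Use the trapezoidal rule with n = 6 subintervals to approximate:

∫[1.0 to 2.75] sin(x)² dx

f(x) = sin(x)²
a = 1.0, b = 2.75, n = 6
h = (b - a)/n = 0.291667

Trapezoidal rule: (h/2)[f(x₀) + 2f(x₁) + 2f(x₂) + ... + f(xₙ)]

x_0 = 1.0000, f(x_0) = 0.708073, coefficient = 1
x_1 = 1.2917, f(x_1) = 0.924089, coefficient = 2
x_2 = 1.5833, f(x_2) = 0.999843, coefficient = 2
x_3 = 1.8750, f(x_3) = 0.910280, coefficient = 2
x_4 = 2.1667, f(x_4) = 0.685022, coefficient = 2
x_5 = 2.4583, f(x_5) = 0.398570, coefficient = 2
x_6 = 2.7500, f(x_6) = 0.145665, coefficient = 1

I ≈ (0.291667/2) × 8.689345 = 1.267196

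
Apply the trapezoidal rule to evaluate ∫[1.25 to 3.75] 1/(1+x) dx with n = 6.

f(x) = 1/(1+x)
a = 1.25, b = 3.75, n = 6
h = (b - a)/n = 0.416667

Trapezoidal rule: (h/2)[f(x₀) + 2f(x₁) + 2f(x₂) + ... + f(xₙ)]

x_0 = 1.2500, f(x_0) = 0.444444, coefficient = 1
x_1 = 1.6667, f(x_1) = 0.375000, coefficient = 2
x_2 = 2.0833, f(x_2) = 0.324324, coefficient = 2
x_3 = 2.5000, f(x_3) = 0.285714, coefficient = 2
x_4 = 2.9167, f(x_4) = 0.255319, coefficient = 2
x_5 = 3.3333, f(x_5) = 0.230769, coefficient = 2
x_6 = 3.7500, f(x_6) = 0.210526, coefficient = 1

I ≈ (0.416667/2) × 3.597225 = 0.749422
Exact value: 0.747214
Error: 0.002207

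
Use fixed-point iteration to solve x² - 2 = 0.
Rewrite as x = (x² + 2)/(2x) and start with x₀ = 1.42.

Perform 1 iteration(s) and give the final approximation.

Equation: x² - 2 = 0
Fixed-point form: x = (x² + 2)/(2x)
x₀ = 1.42

x_1 = g(1.420000) = 1.414225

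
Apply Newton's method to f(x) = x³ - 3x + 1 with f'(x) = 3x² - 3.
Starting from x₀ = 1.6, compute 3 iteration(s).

f(x) = x³ - 3x + 1
f'(x) = 3x² - 3
x₀ = 1.6

Newton-Raphson formula: x_{n+1} = x_n - f(x_n)/f'(x_n)

Iteration 1:
  f(1.600000) = 0.296000
  f'(1.600000) = 4.680000
  x_1 = 1.600000 - 0.296000/4.680000 = 1.536752
Iteration 2:
  f(1.536752) = 0.018948
  f'(1.536752) = 4.084821
  x_2 = 1.536752 - 0.018948/4.084821 = 1.532113
Iteration 3:
  f(1.532113) = 0.000099
  f'(1.532113) = 4.042114
  x_3 = 1.532113 - 0.000099/4.042114 = 1.532089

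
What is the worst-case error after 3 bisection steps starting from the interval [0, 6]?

Bisection error bound: |error| ≤ (b-a)/2^n
|error| ≤ (6 - 0)/2^3 = 6/2^3
|error| ≤ 0.7500000000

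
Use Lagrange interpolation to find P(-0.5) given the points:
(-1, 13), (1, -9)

Lagrange interpolation formula:
P(x) = Σ yᵢ × Lᵢ(x)
where Lᵢ(x) = Π_{j≠i} (x - xⱼ)/(xᵢ - xⱼ)

L_0(-0.5) = (-0.5 - 1)/(-1 - 1) = 0.750000
L_1(-0.5) = (-0.5 - (-1))/(1 - (-1)) = 0.250000

P(-0.5) = 13×L_0(-0.5) + (-9)×L_1(-0.5)
P(-0.5) = 7.500000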